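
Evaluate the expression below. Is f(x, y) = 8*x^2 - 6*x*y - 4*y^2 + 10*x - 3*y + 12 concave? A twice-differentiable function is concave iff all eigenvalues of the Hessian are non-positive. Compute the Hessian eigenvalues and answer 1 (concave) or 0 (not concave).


The Hessian of f(x,y) = 8*x^2 - 6*x*y - 4*y^2 + 10*x - 3*y + 12 is:
H = [[16, -6], [-6, -8]]
Trace = 16 - 8 = 8
Determinant = 16*-8 - (-6)^2 = -164
Discriminant = (8)^2 - 4*-164 = 720.0
Eigenvalues: lambda_1 = -9.4164, lambda_2 = 17.4164
The function is not concave.

0


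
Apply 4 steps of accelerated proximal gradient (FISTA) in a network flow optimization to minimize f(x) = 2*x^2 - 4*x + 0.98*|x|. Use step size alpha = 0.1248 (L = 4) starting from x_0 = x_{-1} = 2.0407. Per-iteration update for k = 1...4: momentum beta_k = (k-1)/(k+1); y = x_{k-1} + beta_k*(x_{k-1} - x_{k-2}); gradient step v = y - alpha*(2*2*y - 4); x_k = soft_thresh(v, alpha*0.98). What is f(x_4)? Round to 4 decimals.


FISTA on f(x) = 2*x^2 - 4*x + 0.98*|x|
L = 4, alpha = 0.1248
Iteration 1: beta = 0.0, y = 2.0407 + 0.0*(2.0407 - 2.0407) = 2.0407
  grad(y) = 4.1628, v = y - alpha*grad = 1.5212
  prox(v) = soft_thresh(1.5212, 0.1223) = 1.3989
Iteration 2: beta = 0.3333, y = 1.3989 + 0.3333*(1.3989 - 2.0407) = 1.1849
  grad(y) = 0.7398, v = y - alpha*grad = 1.0926
  prox(v) = soft_thresh(1.0926, 0.1223) = 0.9703
Iteration 3: beta = 0.5, y = 0.9703 + 0.5*(0.9703 - 1.3989) = 0.756
  grad(y) = -0.9759, v = y - alpha*grad = 0.8778
  prox(v) = soft_thresh(0.8778, 0.1223) = 0.7555
Iteration 4: beta = 0.6, y = 0.7555 + 0.6*(0.7555 - 0.9703) = 0.6266
  grad(y) = -1.4934, v = y - alpha*grad = 0.813
  prox(v) = soft_thresh(0.813, 0.1223) = 0.6907
f(x_4) = 2*0.6907^2 - 4*0.6907 + 0.98*|0.6907| = -1.1318


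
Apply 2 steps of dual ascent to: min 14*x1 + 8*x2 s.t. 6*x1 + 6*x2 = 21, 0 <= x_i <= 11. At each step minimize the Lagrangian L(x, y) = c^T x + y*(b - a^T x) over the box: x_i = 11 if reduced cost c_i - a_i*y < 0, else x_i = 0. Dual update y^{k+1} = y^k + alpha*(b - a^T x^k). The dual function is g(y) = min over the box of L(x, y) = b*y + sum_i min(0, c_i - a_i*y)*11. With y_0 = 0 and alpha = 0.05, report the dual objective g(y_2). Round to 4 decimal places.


Dual ascent for LP: min 14*x1 + 8*x2, 6*x1 + 6*x2 = 21, 0 <= x_i <= 11
Step 1: y^k = 0.0, reduced costs: (14.0, 8.0)
  x^k = (0.0, 0.0), subgradient = b - a^T x = 21.0
  y^{k+1} = 0.0 + 0.05*21.0 = 1.05
Step 2: y^k = 1.05, reduced costs: (7.7, 1.7)
  x^k = (0.0, 0.0), subgradient = b - a^T x = 21.0
  y^{k+1} = 1.05 + 0.05*21.0 = 2.1
Dual objective at y_2 = 2.1: reduced costs (1.4, -4.6), box minimizer x = (0.0, 11.0)
g(y_2) = b*y + (c1 - a1*y)*x1 + (c2 - a2*y)*x2 = 21*2.1 + 1.4*0.0 + (-4.6)*11.0 = 44.1 + 0.0 - 50.6 = -6.5


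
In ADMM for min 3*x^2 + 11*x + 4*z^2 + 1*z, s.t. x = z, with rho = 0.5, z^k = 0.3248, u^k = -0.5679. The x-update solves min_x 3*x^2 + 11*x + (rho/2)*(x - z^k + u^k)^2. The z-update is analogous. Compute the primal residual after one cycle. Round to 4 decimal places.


ADMM iteration with rho = 0.5, z^k = 0.3248, u^k = -0.5679
Step 1: x-update.
Minimize 3*x^2 + 11*x + (0.5/2)*(x - 0.3248 - 0.5679)^2
FOC: (2*3 + 0.5)*x = -11 + 0.5*(0.3248 + 0.5679)
x^{k+1} = -1.6236
Step 2: z-update.
Minimize 4*z^2 + 1*z + (0.5/2)*(-1.6236 - z - 0.5679)^2
FOC: (2*4 + 0.5)*z = -1 + 0.5*(-1.6236 - 0.5679)
z^{k+1} = -0.2466
Step 3: u-update.
u^{k+1} = -0.5679 - 1.6236 + 0.2466 = -1.945
Step 4: Primal residual = |-1.6236 + 0.2466| = 1.3771


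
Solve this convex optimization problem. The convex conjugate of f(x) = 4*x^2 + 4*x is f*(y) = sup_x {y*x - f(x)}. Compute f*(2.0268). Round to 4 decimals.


f*(y) = sup_x {y*x - a*x^2 - b*x} = sup_x {(y-b)*x - a*x^2}
FOC: (y - b) - 2a*x = 0 => x* = (y - b)/(2a)
x* = (2.0268 - 4)/(2*4) = -0.2467
f*(2.0268) = (y-b)^2/(4a) = (2.0268 - 4)^2/(4*4)
= 3.8935/16 = 0.2433


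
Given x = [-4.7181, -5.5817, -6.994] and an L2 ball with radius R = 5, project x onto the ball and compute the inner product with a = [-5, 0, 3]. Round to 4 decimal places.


Step 1: Compute ||x|| (intermediates to 6 decimals).
||x|| = sqrt((-4.7181)^2 + (-5.5817)^2 + (-6.994)^2) = 10.115922
Step 2: Project.
Since ||x|| > R, scale = R/||x|| = 5/10.115922 = 0.49427, proj(x) = scale * x
proj(x) = [-2.332015, -2.758867, -3.456924]
Step 3: Dot product.
a^T * proj(x) = -5*(-2.332015) + 0*(-2.758867) + 3*(-3.456924) = 1.2893


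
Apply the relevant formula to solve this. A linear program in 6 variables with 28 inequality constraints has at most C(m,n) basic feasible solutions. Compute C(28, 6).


Each vertex corresponds to some choice of n active constraints out of m, so the number of vertices is at most C(m, n) = m! / (n!(m-n)!).
m = 28, n = 6
Numerator: 28 * 27 * 26 * 25 * 24 * 23
Denominator: 6! = 720
C(28, 6) = 376740


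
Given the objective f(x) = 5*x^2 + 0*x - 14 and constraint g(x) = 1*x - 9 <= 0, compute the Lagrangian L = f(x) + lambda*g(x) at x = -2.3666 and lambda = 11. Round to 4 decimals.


Step 1: Evaluate f(x).
f(-2.3666) = 5*(-2.3666)^2 + 0*(-2.3666) - 14 = 14.004
Step 2: Evaluate g(x).
g(-2.3666) = 1*-2.3666 - 9 = -11.3666
Step 3: Compute Lagrangian.
L = 14.004 + 11*-11.3666 = -111.0286


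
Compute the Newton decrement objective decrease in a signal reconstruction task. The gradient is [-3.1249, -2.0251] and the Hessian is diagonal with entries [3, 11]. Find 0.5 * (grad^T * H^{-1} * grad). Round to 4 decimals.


Step 1: H is diagonal, so H^(-1) * g = [-1.0416, -0.1841].
Step 2: g^T H^(-1) g = sum_i g_i^2 / H_ii
  = (-3.1249)^2/3 + (-2.0251)^2/11
  = 3.255 + 0.3728 = 3.6278
Step 3: Objective decrease = 0.5 * g^T H^(-1) g = 1.8139


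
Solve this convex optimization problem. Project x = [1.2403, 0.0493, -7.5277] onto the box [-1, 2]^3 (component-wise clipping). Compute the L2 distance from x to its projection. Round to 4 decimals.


Project each component onto [-1, 2].
clip(1.2403) = 1.2403, clip(0.0493) = 0.0493, clip(-7.5277) = -1.0
Projection = [1.2403, 0.0493, -1.0]
Squared diffs: [0.0, 0.0, 42.6109]
Distance = sqrt(42.6109) = 6.5277


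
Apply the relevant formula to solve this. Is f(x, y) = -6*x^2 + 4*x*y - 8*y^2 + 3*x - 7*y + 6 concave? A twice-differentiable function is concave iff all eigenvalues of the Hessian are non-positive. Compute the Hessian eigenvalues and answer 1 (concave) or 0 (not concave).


The Hessian of f(x,y) = -6*x^2 + 4*x*y - 8*y^2 + 3*x - 7*y + 6 is:
H = [[-12, 4], [4, -16]]
Trace = -12 - 16 = -28
Determinant = -12*-16 - (4)^2 = 176
Discriminant = (-28)^2 - 4*176 = 80.0
Eigenvalues: lambda_1 = -18.4721, lambda_2 = -9.5279
The function is concave.

1


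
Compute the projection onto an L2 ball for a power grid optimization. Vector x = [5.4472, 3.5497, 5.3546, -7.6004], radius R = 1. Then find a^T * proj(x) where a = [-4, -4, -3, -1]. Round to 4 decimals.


Step 1: Compute ||x|| (intermediates to 6 decimals).
||x|| = sqrt(5.4472^2 + 3.5497^2 + 5.3546^2 + (-7.6004)^2) = 11.345051
Step 2: Project.
Since ||x|| > R, scale = R/||x|| = 1/11.345051 = 0.088144, proj(x) = scale * x
proj(x) = [0.480138, 0.312885, 0.471976, -0.66993]
Step 3: Dot product.
a^T * proj(x) = -4*0.480138 - 4*0.312885 - 3*0.471976 - 1*(-0.66993) = -3.9181


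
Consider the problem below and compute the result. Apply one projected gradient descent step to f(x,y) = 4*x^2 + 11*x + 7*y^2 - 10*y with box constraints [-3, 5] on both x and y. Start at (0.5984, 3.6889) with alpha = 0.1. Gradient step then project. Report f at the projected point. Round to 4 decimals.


Step 1: Compute gradient at (0.5984, 3.6889).
grad_x = 2*4*0.5984 + 11 = 15.7872
grad_y = 2*7*3.6889 - 10 = 41.6446
Step 2: Gradient step.
x_raw = 0.5984 - 0.1*15.7872 = -0.9803
y_raw = 3.6889 - 0.1*41.6446 = -0.4756
Step 3: Project onto [-3, 5].
x_proj = clip(-0.9803) = -0.9803
y_proj = clip(-0.4756) = -0.4756
Step 4: Evaluate f.
f(-0.9803, -0.4756) = -0.6007


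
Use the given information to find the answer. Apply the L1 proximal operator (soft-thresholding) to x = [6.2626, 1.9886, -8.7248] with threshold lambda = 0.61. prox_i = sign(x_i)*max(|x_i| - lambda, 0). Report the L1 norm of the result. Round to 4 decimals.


Soft-thresholding with lambda = 0.61:
prox(6.2626) = sign(6.2626)*max(|6.2626| - 0.61, 0) = 5.6526
prox(1.9886) = sign(1.9886)*max(|1.9886| - 0.61, 0) = 1.3786
prox(-8.7248) = sign(-8.7248)*max(|-8.7248| - 0.61, 0) = -8.1148
prox(x) = [5.6526, 1.3786, -8.1148]
||prox(x)||_1 = 5.6526 + 1.3786 + 8.1148 = 15.146


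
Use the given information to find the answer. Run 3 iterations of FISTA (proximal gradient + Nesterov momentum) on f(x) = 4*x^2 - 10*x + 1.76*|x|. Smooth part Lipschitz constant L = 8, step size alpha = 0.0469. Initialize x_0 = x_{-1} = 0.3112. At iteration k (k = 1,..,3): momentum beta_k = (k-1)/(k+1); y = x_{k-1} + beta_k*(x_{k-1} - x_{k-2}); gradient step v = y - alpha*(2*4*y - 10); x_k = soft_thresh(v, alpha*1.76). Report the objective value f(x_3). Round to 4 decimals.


FISTA on f(x) = 4*x^2 - 10*x + 1.76*|x|
L = 8, alpha = 0.0469
Iteration 1: beta = 0.0, y = 0.3112 + 0.0*(0.3112 - 0.3112) = 0.3112
  grad(y) = -7.5104, v = y - alpha*grad = 0.6634
  prox(v) = soft_thresh(0.6634, 0.0825) = 0.5809
Iteration 2: beta = 0.3333, y = 0.5809 + 0.3333*(0.5809 - 0.3112) = 0.6708
  grad(y) = -4.6337, v = y - alpha*grad = 0.8881
  prox(v) = soft_thresh(0.8881, 0.0825) = 0.8056
Iteration 3: beta = 0.5, y = 0.8056 + 0.5*(0.8056 - 0.5809) = 0.9179
  grad(y) = -2.6568, v = y - alpha*grad = 1.0425
  prox(v) = soft_thresh(1.0425, 0.0825) = 0.96
f(x_3) = 4*0.96^2 - 10*0.96 + 1.76*|0.96| = -4.224


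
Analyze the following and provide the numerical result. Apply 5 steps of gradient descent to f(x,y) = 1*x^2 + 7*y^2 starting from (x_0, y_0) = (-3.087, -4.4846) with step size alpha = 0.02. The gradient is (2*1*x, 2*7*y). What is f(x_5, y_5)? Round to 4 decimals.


Gradient descent on f(x,y) = 1*x^2 + 7*y^2.
Starting point: (-3.087, -4.4846), alpha = 0.02
Step 1: grad_x = 2*1*-3.087 = -6.174, grad_y = 2*7*-4.4846 = -62.7844
  x_1 = -3.087 - 0.02*-6.174 = -2.9635
  y_1 = -4.4846 - 0.02*-62.7844 = -3.2289
Step 2: grad_x = 2*1*-2.9635 = -5.927, grad_y = 2*7*-3.2289 = -45.2048
  x_2 = -2.9635 - 0.02*-5.927 = -2.845
  y_2 = -3.2289 - 0.02*-45.2048 = -2.3248
Step 3: grad_x = 2*1*-2.845 = -5.69, grad_y = 2*7*-2.3248 = -32.5474
  x_3 = -2.845 - 0.02*-5.69 = -2.7312
  y_3 = -2.3248 - 0.02*-32.5474 = -1.6739
Step 4: grad_x = 2*1*-2.7312 = -5.4624, grad_y = 2*7*-1.6739 = -23.4342
  x_4 = -2.7312 - 0.02*-5.4624 = -2.6219
  y_4 = -1.6739 - 0.02*-23.4342 = -1.2052
Step 5: grad_x = 2*1*-2.6219 = -5.2439, grad_y = 2*7*-1.2052 = -16.8726
  x_5 = -2.6219 - 0.02*-5.2439 = -2.5171
  y_5 = -1.2052 - 0.02*-16.8726 = -0.8677
f(-2.5171, -0.8677) = 1*(-2.5171)^2 + 7*(-0.8677)^2 = 11.6063


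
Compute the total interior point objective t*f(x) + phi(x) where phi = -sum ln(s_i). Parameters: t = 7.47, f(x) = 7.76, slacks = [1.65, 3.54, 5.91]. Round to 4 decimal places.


Step 1: Compute log-barrier.
ln values: [0.5008, 1.2641, 1.7766]
phi = -(0.5008 + 1.2641 + 1.7766) = -3.5415
Step 2: Compute augmented objective.
t*f(x) = 7.47*7.76 = 57.9672
Total = 57.9672 - 3.5415 = 54.4257


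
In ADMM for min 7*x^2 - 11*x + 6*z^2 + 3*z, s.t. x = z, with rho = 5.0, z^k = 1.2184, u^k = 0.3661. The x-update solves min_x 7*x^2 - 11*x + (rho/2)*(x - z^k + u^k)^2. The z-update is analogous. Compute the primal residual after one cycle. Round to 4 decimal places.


ADMM iteration with rho = 5.0, z^k = 1.2184, u^k = 0.3661
Step 1: x-update.
Minimize 7*x^2 - 11*x + (5.0/2)*(x - 1.2184 + 0.3661)^2
FOC: (2*7 + 5.0)*x = 11 + 5.0*(1.2184 - 0.3661)
x^{k+1} = 0.8032
Step 2: z-update.
Minimize 6*z^2 + 3*z + (5.0/2)*(0.8032 - z + 0.3661)^2
FOC: (2*6 + 5.0)*z = -3 + 5.0*(0.8032 + 0.3661)
z^{k+1} = 0.1675
Step 3: u-update.
u^{k+1} = 0.3661 + 0.8032 - 0.1675 = 1.0019
Step 4: Primal residual = |0.8032 - 0.1675| = 0.6358


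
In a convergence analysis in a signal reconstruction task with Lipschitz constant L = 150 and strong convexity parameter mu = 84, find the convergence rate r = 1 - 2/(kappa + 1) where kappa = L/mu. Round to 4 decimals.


Step 1: Compute the condition number.
kappa = L/mu = 150/84 = 1.7857
Step 2: Compute the convergence rate.
r = 1 - 2/(kappa + 1) = 1 - 2*mu/(L + mu) = (L - mu)/(L + mu) = 66/234 = 0.2821


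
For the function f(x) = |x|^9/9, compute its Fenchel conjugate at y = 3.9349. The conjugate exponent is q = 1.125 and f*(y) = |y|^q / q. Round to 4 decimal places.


The conjugate exponent q satisfies 1/p + 1/q = 1.
p = 9, so q = 9/(9 - 1) = 1.125
|y|^q = 3.9349^1.125 = 4.6698
f*(3.9349) = 4.6698 / 1.125 = 4.151


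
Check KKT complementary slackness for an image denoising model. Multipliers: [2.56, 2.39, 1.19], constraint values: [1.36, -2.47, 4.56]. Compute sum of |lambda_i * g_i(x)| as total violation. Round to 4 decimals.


KKT complementary slackness check:
lambda_1 * g_1 = 2.56 * 1.36 = 3.4816
lambda_2 * g_2 = 2.39 * -2.47 = -5.9033
lambda_3 * g_3 = 1.19 * 4.56 = 5.4264
Total violation = 3.4816 + 5.9033 + 5.4264 = 14.8113


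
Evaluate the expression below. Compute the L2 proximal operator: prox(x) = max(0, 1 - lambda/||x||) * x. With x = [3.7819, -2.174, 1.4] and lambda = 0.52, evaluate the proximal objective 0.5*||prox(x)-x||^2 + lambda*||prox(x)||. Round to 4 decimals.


Step 1: Compute ||x||.
||x|| = 4.5814
Step 2: Compute scaling factor.
scale = max(0, 1 - 0.52/4.5814) = 0.8865
Step 3: prox(x) = [3.3526, -1.9272, 1.2411]
||prox(x)|| = 4.0614
Step 4: Proximal objective.
0.5*||prox-x||^2 = 0.1352
lambda*||prox|| = 2.1119
Total = 2.2471


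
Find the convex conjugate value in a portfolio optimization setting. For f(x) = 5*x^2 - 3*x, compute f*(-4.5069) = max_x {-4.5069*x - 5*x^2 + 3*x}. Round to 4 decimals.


f*(y) = sup_x {y*x - a*x^2 - b*x} = sup_x {(y-b)*x - a*x^2}
FOC: (y - b) - 2a*x = 0 => x* = (y - b)/(2a)
x* = (-4.5069 + 3)/(2*5) = -0.1507
f*(-4.5069) = (y-b)^2/(4a) = (-4.5069 + 3)^2/(4*5)
= 2.2707/20 = 0.1135


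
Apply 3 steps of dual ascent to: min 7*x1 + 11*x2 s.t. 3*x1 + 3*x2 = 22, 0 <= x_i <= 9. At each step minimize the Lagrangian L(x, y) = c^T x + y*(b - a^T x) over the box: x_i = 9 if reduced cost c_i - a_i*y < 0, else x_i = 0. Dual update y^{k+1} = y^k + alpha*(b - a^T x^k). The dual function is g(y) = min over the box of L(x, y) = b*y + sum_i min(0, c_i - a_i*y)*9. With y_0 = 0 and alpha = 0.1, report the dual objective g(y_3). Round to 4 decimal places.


Dual ascent for LP: min 7*x1 + 11*x2, 3*x1 + 3*x2 = 22, 0 <= x_i <= 9
Step 1: y^k = 0.0, reduced costs: (7.0, 11.0)
  x^k = (0.0, 0.0), subgradient = b - a^T x = 22.0
  y^{k+1} = 0.0 + 0.1*22.0 = 2.2
Step 2: y^k = 2.2, reduced costs: (0.4, 4.4)
  x^k = (0.0, 0.0), subgradient = b - a^T x = 22.0
  y^{k+1} = 2.2 + 0.1*22.0 = 4.4
Step 3: y^k = 4.4, reduced costs: (-6.2, -2.2)
  x^k = (9.0, 9.0), subgradient = b - a^T x = -32.0
  y^{k+1} = 4.4 + 0.1*-32.0 = 1.2
Dual objective at y_3 = 1.2: reduced costs (3.4, 7.4), box minimizer x = (0.0, 0.0)
g(y_3) = b*y + (c1 - a1*y)*x1 + (c2 - a2*y)*x2 = 22*1.2 + 3.4*0.0 + 7.4*0.0 = 26.4 + 0.0 + 0.0 = 26.4


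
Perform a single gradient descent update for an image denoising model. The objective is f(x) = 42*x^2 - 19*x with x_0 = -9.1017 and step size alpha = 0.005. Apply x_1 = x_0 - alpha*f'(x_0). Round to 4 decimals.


We compute the gradient at x_0 and apply the update.
f'(x) = 84*x - 19
f'(-9.1017) = 84*-9.1017 - 19 = -783.5428
x_1 = -9.1017 - 0.005*-783.5428 = -5.184


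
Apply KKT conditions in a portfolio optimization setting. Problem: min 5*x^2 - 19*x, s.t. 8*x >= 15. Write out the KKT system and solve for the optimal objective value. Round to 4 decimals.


Step 1: Try lambda = 0 (constraint inactive).
Stationarity: 2*5*x - 19 = 0
x* = 19/(2*5) = 1.9
Check constraint: 8*1.9 = 15.2 >= 15 -- satisfied.
Step 2: Compute optimal value.
f(x*) = 5*1.9^2 - 19*1.9 = -18.05


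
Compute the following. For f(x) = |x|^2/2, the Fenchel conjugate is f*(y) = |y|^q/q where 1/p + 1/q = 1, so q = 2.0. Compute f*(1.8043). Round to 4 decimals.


The conjugate exponent q satisfies 1/p + 1/q = 1.
p = 2, so q = 2/(2 - 1) = 2.0
|y|^q = 1.8043^2.0 = 3.2555
f*(1.8043) = 3.2555 / 2.0 = 1.6277


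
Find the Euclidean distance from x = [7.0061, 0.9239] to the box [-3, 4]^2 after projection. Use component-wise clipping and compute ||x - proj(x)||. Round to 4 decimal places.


Project each component onto [-3, 4].
clip(7.0061) = 4.0, clip(0.9239) = 0.9239
Projection = [4.0, 0.9239]
Squared diffs: [9.0366, 0.0]
Distance = sqrt(9.0366) = 3.0061


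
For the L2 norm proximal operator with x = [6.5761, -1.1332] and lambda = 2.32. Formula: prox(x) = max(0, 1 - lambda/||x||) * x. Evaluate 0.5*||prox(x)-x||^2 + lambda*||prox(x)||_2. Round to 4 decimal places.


Step 1: Compute ||x||.
||x|| = 6.673
Step 2: Compute scaling factor.
scale = max(0, 1 - 2.32/6.673) = 0.6523
Step 3: prox(x) = [4.2898, -0.7392]
||prox(x)|| = 4.353
Step 4: Proximal objective.
0.5*||prox-x||^2 = 2.6912
lambda*||prox|| = 10.099
Total = 12.7902


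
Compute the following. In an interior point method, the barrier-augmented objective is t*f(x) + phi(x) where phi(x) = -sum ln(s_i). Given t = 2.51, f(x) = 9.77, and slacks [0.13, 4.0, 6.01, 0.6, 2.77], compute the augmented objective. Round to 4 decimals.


Step 1: Compute log-barrier.
ln values: [-2.0402, 1.3863, 1.7934, -0.5108, 1.0188]
phi = -(-2.0402 + 1.3863 + 1.7934 - 0.5108 + 1.0188) = -1.6475
Step 2: Compute augmented objective.
t*f(x) = 2.51*9.77 = 24.5227
Total = 24.5227 - 1.6475 = 22.8752


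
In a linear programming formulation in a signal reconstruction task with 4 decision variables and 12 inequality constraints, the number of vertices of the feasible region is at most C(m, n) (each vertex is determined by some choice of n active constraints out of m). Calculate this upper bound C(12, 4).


Each vertex corresponds to some choice of n active constraints out of m, so the number of vertices is at most C(m, n) = m! / (n!(m-n)!).
m = 12, n = 4
Numerator: 12 * 11 * 10 * 9
Denominator: 4! = 24
C(12, 4) = 495


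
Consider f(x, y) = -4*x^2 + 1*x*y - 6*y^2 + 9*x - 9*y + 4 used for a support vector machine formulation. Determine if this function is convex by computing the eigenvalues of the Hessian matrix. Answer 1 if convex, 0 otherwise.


The Hessian of f(x,y) = -4*x^2 + 1*x*y - 6*y^2 + 9*x - 9*y + 4 is:
H = [[-8, 1], [1, -12]]
Trace = -8 - 12 = -20
Determinant = -8*-12 - (1)^2 = 95
Discriminant = (-20)^2 - 4*95 = 20.0
Eigenvalues: lambda_1 = -12.2361, lambda_2 = -7.7639
The function is not convex.

0


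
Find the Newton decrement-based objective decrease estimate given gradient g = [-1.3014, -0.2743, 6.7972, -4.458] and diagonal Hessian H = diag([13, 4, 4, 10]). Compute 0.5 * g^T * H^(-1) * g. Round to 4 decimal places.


Step 1: H is diagonal, so H^(-1) * g = [-0.1001, -0.0686, 1.6993, -0.4458].
Step 2: g^T H^(-1) g = sum_i g_i^2 / H_ii
  = (-1.3014)^2/13 + (-0.2743)^2/4 + (6.7972)^2/4 + (-4.458)^2/10
  = 0.1303 + 0.0188 + 11.5505 + 1.9874 = 13.6869
Step 3: Objective decrease = 0.5 * g^T H^(-1) g = 6.8435


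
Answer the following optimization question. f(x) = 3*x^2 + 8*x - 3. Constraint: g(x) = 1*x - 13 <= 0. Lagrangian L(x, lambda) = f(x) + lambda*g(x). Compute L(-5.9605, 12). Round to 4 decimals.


Step 1: Evaluate f(x).
f(-5.9605) = 3*(-5.9605)^2 + 8*(-5.9605) - 3 = 55.8987
Step 2: Evaluate g(x).
g(-5.9605) = 1*-5.9605 - 13 = -18.9605
Step 3: Compute Lagrangian.
L = 55.8987 + 12*-18.9605 = -171.6273


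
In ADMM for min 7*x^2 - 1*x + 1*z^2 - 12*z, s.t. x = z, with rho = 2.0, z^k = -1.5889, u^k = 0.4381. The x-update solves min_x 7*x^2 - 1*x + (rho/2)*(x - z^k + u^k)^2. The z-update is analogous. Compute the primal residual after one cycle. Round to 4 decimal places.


ADMM iteration with rho = 2.0, z^k = -1.5889, u^k = 0.4381
Step 1: x-update.
Minimize 7*x^2 - 1*x + (2.0/2)*(x + 1.5889 + 0.4381)^2
FOC: (2*7 + 2.0)*x = 1 + 2.0*(-1.5889 - 0.4381)
x^{k+1} = -0.1909
Step 2: z-update.
Minimize 1*z^2 - 12*z + (2.0/2)*(-0.1909 - z + 0.4381)^2
FOC: (2*1 + 2.0)*z = 12 + 2.0*(-0.1909 + 0.4381)
z^{k+1} = 3.1236
Step 3: u-update.
u^{k+1} = 0.4381 - 0.1909 - 3.1236 = -2.8764
Step 4: Primal residual = |-0.1909 - 3.1236| = 3.3145


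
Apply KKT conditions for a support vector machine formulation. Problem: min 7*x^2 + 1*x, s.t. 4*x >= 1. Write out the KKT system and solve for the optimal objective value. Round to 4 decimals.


Step 1: Try lambda = 0 (constraint inactive).
x_unc = -1/(2*7) = -0.0714
Check: 4*-0.0714 = -0.2856 < 1 -- violated!
Step 2: Constraint must be active: 4*x = 1
x* = 1/4 = 0.25
lambda = (2*7*0.25 + 1)/4 = 1.125
Step 3: Compute optimal value.
f(x*) = 7*0.25^2 + 1*0.25 = 0.6875


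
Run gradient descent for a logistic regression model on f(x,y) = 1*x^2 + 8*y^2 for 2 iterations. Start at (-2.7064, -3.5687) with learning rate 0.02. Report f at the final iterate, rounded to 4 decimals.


Gradient descent on f(x,y) = 1*x^2 + 8*y^2.
Starting point: (-2.7064, -3.5687), alpha = 0.02
Step 1: grad_x = 2*1*-2.7064 = -5.4128, grad_y = 2*8*-3.5687 = -57.0992
  x_1 = -2.7064 - 0.02*-5.4128 = -2.5981
  y_1 = -3.5687 - 0.02*-57.0992 = -2.4267
Step 2: grad_x = 2*1*-2.5981 = -5.1963, grad_y = 2*8*-2.4267 = -38.8275
  x_2 = -2.5981 - 0.02*-5.1963 = -2.4942
  y_2 = -2.4267 - 0.02*-38.8275 = -1.6502
f(-2.4942, -1.6502) = 1*(-2.4942)^2 + 8*(-1.6502)^2 = 28.0055


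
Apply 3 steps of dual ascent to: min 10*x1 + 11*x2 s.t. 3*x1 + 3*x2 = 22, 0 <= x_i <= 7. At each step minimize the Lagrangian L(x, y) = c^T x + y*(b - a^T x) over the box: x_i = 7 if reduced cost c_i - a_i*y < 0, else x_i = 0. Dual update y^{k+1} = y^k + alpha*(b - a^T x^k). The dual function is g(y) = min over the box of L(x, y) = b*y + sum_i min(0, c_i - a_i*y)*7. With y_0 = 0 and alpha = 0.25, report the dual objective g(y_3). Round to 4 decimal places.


Dual ascent for LP: min 10*x1 + 11*x2, 3*x1 + 3*x2 = 22, 0 <= x_i <= 7
Step 1: y^k = 0.0, reduced costs: (10.0, 11.0)
  x^k = (0.0, 0.0), subgradient = b - a^T x = 22.0
  y^{k+1} = 0.0 + 0.25*22.0 = 5.5
Step 2: y^k = 5.5, reduced costs: (-6.5, -5.5)
  x^k = (7.0, 7.0), subgradient = b - a^T x = -20.0
  y^{k+1} = 5.5 + 0.25*-20.0 = 0.5
Step 3: y^k = 0.5, reduced costs: (8.5, 9.5)
  x^k = (0.0, 0.0), subgradient = b - a^T x = 22.0
  y^{k+1} = 0.5 + 0.25*22.0 = 6.0
Dual objective at y_3 = 6.0: reduced costs (-8.0, -7.0), box minimizer x = (7.0, 7.0)
g(y_3) = b*y + (c1 - a1*y)*x1 + (c2 - a2*y)*x2 = 22*6.0 + (-8.0)*7.0 + (-7.0)*7.0 = 132.0 - 56.0 - 49.0 = 27.0


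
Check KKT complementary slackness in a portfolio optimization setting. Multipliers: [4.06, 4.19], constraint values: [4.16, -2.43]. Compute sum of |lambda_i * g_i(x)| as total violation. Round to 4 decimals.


KKT complementary slackness check:
lambda_1 * g_1 = 4.06 * 4.16 = 16.8896
lambda_2 * g_2 = 4.19 * -2.43 = -10.1817
Total violation = 16.8896 + 10.1817 = 27.0713


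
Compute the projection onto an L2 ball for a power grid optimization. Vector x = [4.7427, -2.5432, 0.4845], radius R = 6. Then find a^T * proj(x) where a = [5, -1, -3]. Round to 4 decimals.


Step 1: Compute ||x|| (intermediates to 6 decimals).
||x|| = sqrt(4.7427^2 + (-2.5432)^2 + 0.4845^2) = 5.403315
Step 2: Project.
Since ||x|| <= R, proj = x (no scaling needed).
proj(x) = [4.7427, -2.5432, 0.4845]
Step 3: Dot product.
a^T * proj(x) = 5*4.7427 - 1*(-2.5432) - 3*0.4845 = 24.8032


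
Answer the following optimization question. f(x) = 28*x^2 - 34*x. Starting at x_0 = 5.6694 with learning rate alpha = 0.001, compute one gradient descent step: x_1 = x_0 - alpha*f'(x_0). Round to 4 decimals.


We compute the gradient at x_0 and apply the update.
f'(x) = 56*x - 34
f'(5.6694) = 56*5.6694 - 34 = 283.4864
x_1 = 5.6694 - 0.001*283.4864 = 5.3859


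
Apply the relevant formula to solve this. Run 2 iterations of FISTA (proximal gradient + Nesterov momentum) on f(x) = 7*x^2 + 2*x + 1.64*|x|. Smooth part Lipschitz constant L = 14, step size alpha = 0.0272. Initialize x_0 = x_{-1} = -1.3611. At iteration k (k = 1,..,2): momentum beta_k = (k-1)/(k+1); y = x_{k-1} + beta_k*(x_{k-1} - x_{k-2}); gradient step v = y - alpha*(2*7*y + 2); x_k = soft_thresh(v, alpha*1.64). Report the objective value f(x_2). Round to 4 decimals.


FISTA on f(x) = 7*x^2 + 2*x + 1.64*|x|
L = 14, alpha = 0.0272
Iteration 1: beta = 0.0, y = -1.3611 + 0.0*(-1.3611 + 1.3611) = -1.3611
  grad(y) = -17.0554, v = y - alpha*grad = -0.8972
  prox(v) = soft_thresh(-0.8972, 0.0446) = -0.8526
Iteration 2: beta = 0.3333, y = -0.8526 + 0.3333*(-0.8526 + 1.3611) = -0.6831
  grad(y) = -7.5631, v = y - alpha*grad = -0.4774
  prox(v) = soft_thresh(-0.4774, 0.0446) = -0.4328
f(x_2) = 7*(-0.4328)^2 + 2*(-0.4328) + 1.64*|-0.4328| = 1.1551


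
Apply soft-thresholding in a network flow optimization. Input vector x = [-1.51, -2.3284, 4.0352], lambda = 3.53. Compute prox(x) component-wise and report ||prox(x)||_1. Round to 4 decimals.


Soft-thresholding with lambda = 3.53:
prox(-1.51) = sign(-1.51)*max(|-1.51| - 3.53, 0) = 0.0
prox(-2.3284) = sign(-2.3284)*max(|-2.3284| - 3.53, 0) = 0.0
prox(4.0352) = sign(4.0352)*max(|4.0352| - 3.53, 0) = 0.5052
prox(x) = [0.0, 0.0, 0.5052]
||prox(x)||_1 = 0.0 + 0.0 + 0.5052 = 0.5052


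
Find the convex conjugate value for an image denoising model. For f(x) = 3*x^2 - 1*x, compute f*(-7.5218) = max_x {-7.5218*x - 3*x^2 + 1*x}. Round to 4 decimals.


f*(y) = sup_x {y*x - a*x^2 - b*x} = sup_x {(y-b)*x - a*x^2}
FOC: (y - b) - 2a*x = 0 => x* = (y - b)/(2a)
x* = (-7.5218 + 1)/(2*3) = -1.087
f*(-7.5218) = (y-b)^2/(4a) = (-7.5218 + 1)^2/(4*3)
= 42.5339/12 = 3.5445


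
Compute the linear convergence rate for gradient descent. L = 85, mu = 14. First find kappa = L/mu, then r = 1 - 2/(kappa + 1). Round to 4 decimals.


Step 1: Compute the condition number.
kappa = L/mu = 85/14 = 6.0714
Step 2: Compute the convergence rate.
r = 1 - 2/(kappa + 1) = 1 - 2*mu/(L + mu) = (L - mu)/(L + mu) = 71/99 = 0.7172


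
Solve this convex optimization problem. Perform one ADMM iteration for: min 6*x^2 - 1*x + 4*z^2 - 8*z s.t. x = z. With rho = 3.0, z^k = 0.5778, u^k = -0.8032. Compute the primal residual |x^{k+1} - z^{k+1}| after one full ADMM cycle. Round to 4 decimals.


ADMM iteration with rho = 3.0, z^k = 0.5778, u^k = -0.8032
Step 1: x-update.
Minimize 6*x^2 - 1*x + (3.0/2)*(x - 0.5778 - 0.8032)^2
FOC: (2*6 + 3.0)*x = 1 + 3.0*(0.5778 + 0.8032)
x^{k+1} = 0.3429
Step 2: z-update.
Minimize 4*z^2 - 8*z + (3.0/2)*(0.3429 - z - 0.8032)^2
FOC: (2*4 + 3.0)*z = 8 + 3.0*(0.3429 - 0.8032)
z^{k+1} = 0.6017
Step 3: u-update.
u^{k+1} = -0.8032 + 0.3429 - 0.6017 = -1.0621
Step 4: Primal residual = |0.3429 - 0.6017| = 0.2589


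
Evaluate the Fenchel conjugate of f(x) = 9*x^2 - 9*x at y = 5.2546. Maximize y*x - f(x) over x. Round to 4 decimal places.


f*(y) = sup_x {y*x - a*x^2 - b*x} = sup_x {(y-b)*x - a*x^2}
FOC: (y - b) - 2a*x = 0 => x* = (y - b)/(2a)
x* = (5.2546 + 9)/(2*9) = 0.7919
f*(5.2546) = (y-b)^2/(4a) = (5.2546 + 9)^2/(4*9)
= 203.1936/36 = 5.6443


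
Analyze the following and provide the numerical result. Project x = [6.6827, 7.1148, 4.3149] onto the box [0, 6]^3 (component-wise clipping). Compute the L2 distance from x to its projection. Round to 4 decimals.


Project each component onto [0, 6].
clip(6.6827) = 6.0, clip(7.1148) = 6.0, clip(4.3149) = 4.3149
Projection = [6.0, 6.0, 4.3149]
Squared diffs: [0.4661, 1.2428, 0.0]
Distance = sqrt(1.7089) = 1.3072


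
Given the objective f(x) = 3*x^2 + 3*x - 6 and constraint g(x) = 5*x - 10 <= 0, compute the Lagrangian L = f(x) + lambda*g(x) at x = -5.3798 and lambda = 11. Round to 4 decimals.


Step 1: Evaluate f(x).
f(-5.3798) = 3*(-5.3798)^2 + 3*(-5.3798) - 6 = 64.6873
Step 2: Evaluate g(x).
g(-5.3798) = 5*-5.3798 - 10 = -36.899
Step 3: Compute Lagrangian.
L = 64.6873 + 11*-36.899 = -341.2017


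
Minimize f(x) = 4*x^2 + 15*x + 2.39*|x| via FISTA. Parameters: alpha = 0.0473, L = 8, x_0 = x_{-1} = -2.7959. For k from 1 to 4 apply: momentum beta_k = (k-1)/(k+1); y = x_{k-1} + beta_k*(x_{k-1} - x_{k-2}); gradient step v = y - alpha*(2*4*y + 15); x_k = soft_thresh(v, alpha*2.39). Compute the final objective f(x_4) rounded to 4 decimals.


FISTA on f(x) = 4*x^2 + 15*x + 2.39*|x|
L = 8, alpha = 0.0473
Iteration 1: beta = 0.0, y = -2.7959 + 0.0*(-2.7959 + 2.7959) = -2.7959
  grad(y) = -7.3672, v = y - alpha*grad = -2.4474
  prox(v) = soft_thresh(-2.4474, 0.113) = -2.3344
Iteration 2: beta = 0.3333, y = -2.3344 + 0.3333*(-2.3344 + 2.7959) = -2.1805
  grad(y) = -2.4444, v = y - alpha*grad = -2.0649
  prox(v) = soft_thresh(-2.0649, 0.113) = -1.9519
Iteration 3: beta = 0.5, y = -1.9519 + 0.5*(-1.9519 + 2.3344) = -1.7606
  grad(y) = 0.915, v = y - alpha*grad = -1.8039
  prox(v) = soft_thresh(-1.8039, 0.113) = -1.6909
Iteration 4: beta = 0.6, y = -1.6909 + 0.6*(-1.6909 + 1.9519) = -1.5342
  grad(y) = 2.726, v = y - alpha*grad = -1.6632
  prox(v) = soft_thresh(-1.6632, 0.113) = -1.5501
f(x_4) = 4*(-1.5501)^2 + 15*(-1.5501) + 2.39*|-1.5501| = -9.9355


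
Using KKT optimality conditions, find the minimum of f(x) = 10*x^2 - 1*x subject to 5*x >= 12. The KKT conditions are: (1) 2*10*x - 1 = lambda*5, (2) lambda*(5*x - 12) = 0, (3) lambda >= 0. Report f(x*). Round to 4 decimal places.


Step 1: Try lambda = 0 (constraint inactive).
x_unc = 1/(2*10) = 0.05
Check: 5*0.05 = 0.25 < 12 -- violated!
Step 2: Constraint must be active: 5*x = 12
x* = 12/5 = 2.4
lambda = (2*10*2.4 - 1)/5 = 9.4
Step 3: Compute optimal value.
f(x*) = 10*2.4^2 - 1*2.4 = 55.2


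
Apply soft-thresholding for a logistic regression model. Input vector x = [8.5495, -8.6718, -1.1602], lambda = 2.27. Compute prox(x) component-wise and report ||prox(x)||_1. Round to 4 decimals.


Soft-thresholding with lambda = 2.27:
prox(8.5495) = sign(8.5495)*max(|8.5495| - 2.27, 0) = 6.2795
prox(-8.6718) = sign(-8.6718)*max(|-8.6718| - 2.27, 0) = -6.4018
prox(-1.1602) = sign(-1.1602)*max(|-1.1602| - 2.27, 0) = 0.0
prox(x) = [6.2795, -6.4018, 0.0]
||prox(x)||_1 = 6.2795 + 6.4018 + 0.0 = 12.6813


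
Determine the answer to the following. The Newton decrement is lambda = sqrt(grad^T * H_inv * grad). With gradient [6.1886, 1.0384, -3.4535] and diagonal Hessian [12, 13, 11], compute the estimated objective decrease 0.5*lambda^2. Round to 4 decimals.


Step 1: H is diagonal, so H^(-1) * g = [0.5157, 0.0799, -0.314].
Step 2: g^T H^(-1) g = sum_i g_i^2 / H_ii
  = (6.1886)^2/12 + (1.0384)^2/13 + (-3.4535)^2/11
  = 3.1916 + 0.0829 + 1.0842 = 4.3588
Step 3: Objective decrease = 0.5 * g^T H^(-1) g = 2.1794


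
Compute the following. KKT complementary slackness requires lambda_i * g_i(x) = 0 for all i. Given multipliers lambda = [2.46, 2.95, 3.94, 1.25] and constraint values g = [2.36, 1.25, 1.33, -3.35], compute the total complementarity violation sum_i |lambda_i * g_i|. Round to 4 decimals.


KKT complementary slackness check:
lambda_1 * g_1 = 2.46 * 2.36 = 5.8056
lambda_2 * g_2 = 2.95 * 1.25 = 3.6875
lambda_3 * g_3 = 3.94 * 1.33 = 5.2402
lambda_4 * g_4 = 1.25 * -3.35 = -4.1875
Total violation = 5.8056 + 3.6875 + 5.2402 + 4.1875 = 18.9208


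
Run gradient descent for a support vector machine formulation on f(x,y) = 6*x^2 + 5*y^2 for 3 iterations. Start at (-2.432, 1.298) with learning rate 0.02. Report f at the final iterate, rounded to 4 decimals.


Gradient descent on f(x,y) = 6*x^2 + 5*y^2.
Starting point: (-2.432, 1.298), alpha = 0.02
Step 1: grad_x = 2*6*-2.432 = -29.184, grad_y = 2*5*1.298 = 12.98
  x_1 = -2.432 - 0.02*-29.184 = -1.8483
  y_1 = 1.298 - 0.02*12.98 = 1.0384
Step 2: grad_x = 2*6*-1.8483 = -22.1798, grad_y = 2*5*1.0384 = 10.384
  x_2 = -1.8483 - 0.02*-22.1798 = -1.4047
  y_2 = 1.0384 - 0.02*10.384 = 0.8307
Step 3: grad_x = 2*6*-1.4047 = -16.8567, grad_y = 2*5*0.8307 = 8.3072
  x_3 = -1.4047 - 0.02*-16.8567 = -1.0676
  y_3 = 0.8307 - 0.02*8.3072 = 0.6646
f(-1.0676, 0.6646) = 6*(-1.0676)^2 + 5*0.6646^2 = 9.0468


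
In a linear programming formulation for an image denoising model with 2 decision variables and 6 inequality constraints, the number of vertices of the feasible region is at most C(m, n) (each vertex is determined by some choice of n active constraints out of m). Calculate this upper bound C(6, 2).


Each vertex corresponds to some choice of n active constraints out of m, so the number of vertices is at most C(m, n) = m! / (n!(m-n)!).
m = 6, n = 2
Numerator: 6 * 5
Denominator: 2! = 2
C(6, 2) = 15


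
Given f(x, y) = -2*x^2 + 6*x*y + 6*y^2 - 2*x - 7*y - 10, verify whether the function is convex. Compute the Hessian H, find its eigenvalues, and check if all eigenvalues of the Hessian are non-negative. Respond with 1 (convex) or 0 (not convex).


The Hessian of f(x,y) = -2*x^2 + 6*x*y + 6*y^2 - 2*x - 7*y - 10 is:
H = [[-4, 6], [6, 12]]
Trace = -4 + 12 = 8
Determinant = -4*12 - (6)^2 = -84
Discriminant = (8)^2 - 4*-84 = 400.0
Eigenvalues: lambda_1 = -6.0, lambda_2 = 14.0
The function is not convex.

0


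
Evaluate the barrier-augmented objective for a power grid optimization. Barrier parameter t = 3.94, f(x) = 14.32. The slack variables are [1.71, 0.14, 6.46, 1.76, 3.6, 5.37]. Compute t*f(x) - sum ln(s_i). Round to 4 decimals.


Step 1: Compute log-barrier.
ln values: [0.5365, -1.9661, 1.8656, 0.5653, 1.2809, 1.6808]
phi = -(0.5365 - 1.9661 + 1.8656 + 0.5653 + 1.2809 + 1.6808) = -3.9631
Step 2: Compute augmented objective.
t*f(x) = 3.94*14.32 = 56.4208
Total = 56.4208 - 3.9631 = 52.4577


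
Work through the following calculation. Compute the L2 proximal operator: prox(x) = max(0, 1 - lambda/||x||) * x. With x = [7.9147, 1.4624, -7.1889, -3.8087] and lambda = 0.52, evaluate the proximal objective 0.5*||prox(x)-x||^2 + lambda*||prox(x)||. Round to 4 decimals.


Step 1: Compute ||x||.
||x|| = 11.4441
Step 2: Compute scaling factor.
scale = max(0, 1 - 0.52/11.4441) = 0.9546
Step 3: prox(x) = [7.5551, 1.396, -6.8622, -3.6356]
||prox(x)|| = 10.9241
Step 4: Proximal objective.
0.5*||prox-x||^2 = 0.1352
lambda*||prox|| = 5.6805
Total = 5.8157


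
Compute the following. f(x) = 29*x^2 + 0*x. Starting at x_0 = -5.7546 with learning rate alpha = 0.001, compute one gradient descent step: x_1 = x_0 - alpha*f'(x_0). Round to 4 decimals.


We compute the gradient at x_0 and apply the update.
f'(x) = 58*x + 0
f'(-5.7546) = 58*-5.7546 + 0 = -333.7668
x_1 = -5.7546 - 0.001*-333.7668 = -5.4208


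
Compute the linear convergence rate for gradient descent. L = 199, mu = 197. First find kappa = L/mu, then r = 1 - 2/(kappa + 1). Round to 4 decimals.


Step 1: Compute the condition number.
kappa = L/mu = 199/197 = 1.0102
Step 2: Compute the convergence rate.
r = 1 - 2/(kappa + 1) = 1 - 2*mu/(L + mu) = (L - mu)/(L + mu) = 2/396 = 0.0051


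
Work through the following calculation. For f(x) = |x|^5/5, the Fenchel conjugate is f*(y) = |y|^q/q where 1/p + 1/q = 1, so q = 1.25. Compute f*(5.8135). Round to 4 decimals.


The conjugate exponent q satisfies 1/p + 1/q = 1.
p = 5, so q = 5/(5 - 1) = 1.25
|y|^q = 5.8135^1.25 = 9.0271
f*(5.8135) = 9.0271 / 1.25 = 7.2217


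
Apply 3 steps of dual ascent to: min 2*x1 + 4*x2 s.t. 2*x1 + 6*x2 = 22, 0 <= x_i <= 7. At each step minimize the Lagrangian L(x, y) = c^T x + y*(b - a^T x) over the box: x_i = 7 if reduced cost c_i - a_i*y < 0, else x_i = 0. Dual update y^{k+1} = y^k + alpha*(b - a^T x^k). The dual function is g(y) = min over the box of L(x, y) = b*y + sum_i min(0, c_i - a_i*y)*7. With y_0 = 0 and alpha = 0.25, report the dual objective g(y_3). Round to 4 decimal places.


Dual ascent for LP: min 2*x1 + 4*x2, 2*x1 + 6*x2 = 22, 0 <= x_i <= 7
Step 1: y^k = 0.0, reduced costs: (2.0, 4.0)
  x^k = (0.0, 0.0), subgradient = b - a^T x = 22.0
  y^{k+1} = 0.0 + 0.25*22.0 = 5.5
Step 2: y^k = 5.5, reduced costs: (-9.0, -29.0)
  x^k = (7.0, 7.0), subgradient = b - a^T x = -34.0
  y^{k+1} = 5.5 + 0.25*-34.0 = -3.0
Step 3: y^k = -3.0, reduced costs: (8.0, 22.0)
  x^k = (0.0, 0.0), subgradient = b - a^T x = 22.0
  y^{k+1} = -3.0 + 0.25*22.0 = 2.5
Dual objective at y_3 = 2.5: reduced costs (-3.0, -11.0), box minimizer x = (7.0, 7.0)
g(y_3) = b*y + (c1 - a1*y)*x1 + (c2 - a2*y)*x2 = 22*2.5 + (-3.0)*7.0 + (-11.0)*7.0 = 55.0 - 21.0 - 77.0 = -43.0


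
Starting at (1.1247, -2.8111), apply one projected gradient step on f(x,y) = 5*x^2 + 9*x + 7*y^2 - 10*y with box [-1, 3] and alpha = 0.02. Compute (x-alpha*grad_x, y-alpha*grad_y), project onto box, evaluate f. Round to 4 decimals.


Step 1: Compute gradient at (1.1247, -2.8111).
grad_x = 2*5*1.1247 + 9 = 20.247
grad_y = 2*7*-2.8111 - 10 = -49.3554
Step 2: Gradient step.
x_raw = 1.1247 - 0.02*20.247 = 0.7198
y_raw = -2.8111 - 0.02*-49.3554 = -1.824
Step 3: Project onto [-1, 3].
x_proj = clip(0.7198) = 0.7198
y_proj = clip(-1.824) = -1.0
Step 4: Evaluate f.
f(0.7198, -1.0) = 26.0681


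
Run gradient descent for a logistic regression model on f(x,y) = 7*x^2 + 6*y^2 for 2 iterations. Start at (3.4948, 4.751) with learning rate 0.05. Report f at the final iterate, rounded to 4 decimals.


Gradient descent on f(x,y) = 7*x^2 + 6*y^2.
Starting point: (3.4948, 4.751), alpha = 0.05
Step 1: grad_x = 2*7*3.4948 = 48.9272, grad_y = 2*6*4.751 = 57.012
  x_1 = 3.4948 - 0.05*48.9272 = 1.0484
  y_1 = 4.751 - 0.05*57.012 = 1.9004
Step 2: grad_x = 2*7*1.0484 = 14.6782, grad_y = 2*6*1.9004 = 22.8048
  x_2 = 1.0484 - 0.05*14.6782 = 0.3145
  y_2 = 1.9004 - 0.05*22.8048 = 0.7602
f(0.3145, 0.7602) = 7*0.3145^2 + 6*0.7602^2 = 4.1596


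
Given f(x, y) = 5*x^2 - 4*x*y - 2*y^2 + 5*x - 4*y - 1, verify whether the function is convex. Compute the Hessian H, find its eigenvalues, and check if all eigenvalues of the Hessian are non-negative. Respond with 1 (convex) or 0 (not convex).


The Hessian of f(x,y) = 5*x^2 - 4*x*y - 2*y^2 + 5*x - 4*y - 1 is:
H = [[10, -4], [-4, -4]]
Trace = 10 - 4 = 6
Determinant = 10*-4 - (-4)^2 = -56
Discriminant = (6)^2 - 4*-56 = 260.0
Eigenvalues: lambda_1 = -5.0623, lambda_2 = 11.0623
The function is not convex.

0


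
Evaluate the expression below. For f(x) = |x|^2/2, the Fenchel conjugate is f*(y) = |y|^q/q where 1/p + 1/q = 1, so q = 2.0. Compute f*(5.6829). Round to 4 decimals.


The conjugate exponent q satisfies 1/p + 1/q = 1.
p = 2, so q = 2/(2 - 1) = 2.0
|y|^q = 5.6829^2.0 = 32.2954
f*(5.6829) = 32.2954 / 2.0 = 16.1477


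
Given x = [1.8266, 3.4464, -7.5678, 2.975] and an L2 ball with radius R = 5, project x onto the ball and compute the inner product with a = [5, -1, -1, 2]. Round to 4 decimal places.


Step 1: Compute ||x|| (intermediates to 6 decimals).
||x|| = sqrt(1.8266^2 + 3.4464^2 + (-7.5678)^2 + 2.975^2) = 9.018667
Step 2: Project.
Since ||x|| > R, scale = R/||x|| = 5/9.018667 = 0.554406, proj(x) = scale * x
proj(x) = [1.012678, 1.910705, -4.195634, 1.649358]
Step 3: Dot product.
a^T * proj(x) = 5*1.012678 - 1*1.910705 - 1*(-4.195634) + 2*1.649358 = 10.647


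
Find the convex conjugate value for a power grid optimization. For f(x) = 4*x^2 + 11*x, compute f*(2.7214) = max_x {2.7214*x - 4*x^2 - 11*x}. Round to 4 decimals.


f*(y) = sup_x {y*x - a*x^2 - b*x} = sup_x {(y-b)*x - a*x^2}
FOC: (y - b) - 2a*x = 0 => x* = (y - b)/(2a)
x* = (2.7214 - 11)/(2*4) = -1.0348
f*(2.7214) = (y-b)^2/(4a) = (2.7214 - 11)^2/(4*4)
= 68.5352/16 = 4.2835


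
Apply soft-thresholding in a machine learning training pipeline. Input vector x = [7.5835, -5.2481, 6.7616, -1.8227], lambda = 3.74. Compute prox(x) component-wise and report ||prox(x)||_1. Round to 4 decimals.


Soft-thresholding with lambda = 3.74:
prox(7.5835) = sign(7.5835)*max(|7.5835| - 3.74, 0) = 3.8435
prox(-5.2481) = sign(-5.2481)*max(|-5.2481| - 3.74, 0) = -1.5081
prox(6.7616) = sign(6.7616)*max(|6.7616| - 3.74, 0) = 3.0216
prox(-1.8227) = sign(-1.8227)*max(|-1.8227| - 3.74, 0) = 0.0
prox(x) = [3.8435, -1.5081, 3.0216, 0.0]
||prox(x)||_1 = 3.8435 + 1.5081 + 3.0216 + 0.0 = 8.3732


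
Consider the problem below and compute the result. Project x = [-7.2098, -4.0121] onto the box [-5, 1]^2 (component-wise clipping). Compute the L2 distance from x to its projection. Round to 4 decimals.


Project each component onto [-5, 1].
clip(-7.2098) = -5.0, clip(-4.0121) = -4.0121
Projection = [-5.0, -4.0121]
Squared diffs: [4.8832, 0.0]
Distance = sqrt(4.8832) = 2.2098


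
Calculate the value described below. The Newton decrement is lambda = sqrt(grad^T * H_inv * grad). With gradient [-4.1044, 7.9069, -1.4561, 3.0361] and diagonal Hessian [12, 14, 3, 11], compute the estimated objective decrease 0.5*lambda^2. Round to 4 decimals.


Step 1: H is diagonal, so H^(-1) * g = [-0.342, 0.5648, -0.4854, 0.276].
Step 2: g^T H^(-1) g = sum_i g_i^2 / H_ii
  = (-4.1044)^2/12 + (7.9069)^2/14 + (-1.4561)^2/3 + (3.0361)^2/11
  = 1.4038 + 4.4656 + 0.7067 + 0.838 = 7.4142
Step 3: Objective decrease = 0.5 * g^T H^(-1) g = 3.7071
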